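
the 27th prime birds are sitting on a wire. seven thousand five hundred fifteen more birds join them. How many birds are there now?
Convert the 27th prime (prime index) → 103 (decimal)
Convert seven thousand five hundred fifteen (English words) → 7×1000 + 5×100 + 15 = 7515 (decimal)
Compute 103 + 7515 = 7618
7618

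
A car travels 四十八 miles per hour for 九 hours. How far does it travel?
Convert 四十八 (Chinese numeral) → 4×10 + 8 = 48 (decimal)
Convert 九 (Chinese numeral) → 9 (decimal)
Compute 48 × 9 = 432
432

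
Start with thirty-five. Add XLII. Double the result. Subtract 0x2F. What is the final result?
Convert thirty-five (English words) → 35 (decimal)
Start: 35
Convert XLII (Roman numeral) → 40 + 1 + 1 = 42 (decimal)
35 + 42 = 77
77 × 2 = 154
Convert 0x2F (hexadecimal) → 2×16 + 15 = 47 (decimal)
154 - 47 = 107
107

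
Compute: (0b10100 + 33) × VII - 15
Convert 0b10100 (binary) → 16 + 4 = 20 (decimal)
Convert VII (Roman numeral) → 5 + 1 + 1 = 7 (decimal)
Expression in decimal: (20 + 33) × 7 - 15
Parentheses first: 20 + 33 = 53
Multiply: 53 × 7 = 371
Subtract: 371 - 15 = 356
356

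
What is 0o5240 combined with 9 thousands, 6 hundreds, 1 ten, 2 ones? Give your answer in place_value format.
Convert 0o5240 (octal) → 5×512 + 2×64 + 4×8 = 2720 (decimal)
Convert 9 thousands, 6 hundreds, 1 ten, 2 ones (place-value notation) → 9×1000 + 6×100 + 1×10 + 2 = 9612 (decimal)
Compute 2720 + 9612 = 12332
Convert 12332 (decimal) → 12332 = 12×1000 + 3×100 + 3×10 + 2 → 12 thousands, 3 hundreds, 3 tens, 2 ones (place-value notation)
12 thousands, 3 hundreds, 3 tens, 2 ones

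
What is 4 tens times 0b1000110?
Convert 4 tens (place-value notation) → 4×10 = 40 (decimal)
Convert 0b1000110 (binary) → 64 + 4 + 2 = 70 (decimal)
Compute 40 × 70 = 2800
2800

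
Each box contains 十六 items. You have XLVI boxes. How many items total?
Convert 十六 (Chinese numeral) → 1×10 + 6 = 16 (decimal)
Convert XLVI (Roman numeral) → 40 + 5 + 1 = 46 (decimal)
Compute 16 × 46 = 736
736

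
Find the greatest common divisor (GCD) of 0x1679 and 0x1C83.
Convert 0x1679 (hexadecimal) → 1×4096 + 6×256 + 7×16 + 9 = 5753 (decimal)
Convert 0x1C83 (hexadecimal) → 1×4096 + 12×256 + 8×16 + 3 = 7299 (decimal)
Compute gcd(5753, 7299) = 1
1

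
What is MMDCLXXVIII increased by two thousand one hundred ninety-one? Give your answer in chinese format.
Convert MMDCLXXVIII (Roman numeral) → 1000 + 1000 + 500 + 100 + 50 + 10 + 10 + 5 + 1 + 1 + 1 = 2678 (decimal)
Convert two thousand one hundred ninety-one (English words) → 2×1000 + 1×100 + 91 = 2191 (decimal)
Compute 2678 + 2191 = 4869
Convert 4869 (decimal) → 4869 = 4×1000 + 8×100 + 6×10 + 9 → 四千八百六十九 (Chinese numeral)
四千八百六十九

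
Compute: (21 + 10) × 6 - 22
Parentheses first: 21 + 10 = 31
Multiply: 31 × 6 = 186
Subtract: 186 - 22 = 164
164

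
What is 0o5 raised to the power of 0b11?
Convert 0o5 (octal) → 5 (decimal)
Convert 0b11 (binary) → 2 + 1 = 3 (decimal)
Compute 5 ^ 3 = 125
125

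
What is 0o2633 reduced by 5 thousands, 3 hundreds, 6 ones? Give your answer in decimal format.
Convert 0o2633 (octal) → 2×512 + 6×64 + 3×8 + 3 = 1435 (decimal)
Convert 5 thousands, 3 hundreds, 6 ones (place-value notation) → 5×1000 + 3×100 + 6 = 5306 (decimal)
Compute 1435 - 5306 = -3871
-3871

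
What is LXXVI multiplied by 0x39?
Convert LXXVI (Roman numeral) → 50 + 10 + 10 + 5 + 1 = 76 (decimal)
Convert 0x39 (hexadecimal) → 3×16 + 9 = 57 (decimal)
Compute 76 × 57 = 4332
4332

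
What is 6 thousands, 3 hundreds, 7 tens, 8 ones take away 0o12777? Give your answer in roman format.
Convert 6 thousands, 3 hundreds, 7 tens, 8 ones (place-value notation) → 6×1000 + 3×100 + 7×10 + 8 = 6378 (decimal)
Convert 0o12777 (octal) → 1×4096 + 2×512 + 7×64 + 7×8 + 7 = 5631 (decimal)
Compute 6378 - 5631 = 747
Convert 747 (decimal) → 747 = 500 + 100 + 100 + 40 + 5 + 1 + 1 → DCCXLVII (Roman numeral)
DCCXLVII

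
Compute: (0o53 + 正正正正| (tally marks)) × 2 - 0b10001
Convert 0o53 (octal) → 5×8 + 3 = 43 (decimal)
Convert 正正正正| (tally marks) → 5 + 5 + 5 + 5 + 1 = 21 (decimal)
Convert 0b10001 (binary) → 16 + 1 = 17 (decimal)
Expression in decimal: (43 + 21) × 2 - 17
Parentheses first: 43 + 21 = 64
Multiply: 64 × 2 = 128
Subtract: 128 - 17 = 111
111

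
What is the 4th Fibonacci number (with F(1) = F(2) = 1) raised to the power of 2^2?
Convert the 4th Fibonacci number (with F(1) = F(2) = 1) (Fibonacci index) → 1, 1, 2, 3 → 3 (decimal)
Convert 2^2 (power) → 4 (decimal)
Compute 3 ^ 4 = 81
81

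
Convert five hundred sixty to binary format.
Convert five hundred sixty (English words) → 5×100 + 60 = 560 (decimal)
Convert 560 (decimal) → 560 = 512 + 32 + 16 → 0b1000110000 (binary)
0b1000110000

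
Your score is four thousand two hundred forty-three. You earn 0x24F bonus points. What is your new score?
Convert four thousand two hundred forty-three (English words) → 4×1000 + 2×100 + 43 = 4243 (decimal)
Convert 0x24F (hexadecimal) → 2×256 + 4×16 + 15 = 591 (decimal)
Compute 4243 + 591 = 4834
4834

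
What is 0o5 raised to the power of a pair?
Convert 0o5 (octal) → 5 (decimal)
Convert a pair (colloquial) → 2 (decimal)
Compute 5 ^ 2 = 25
25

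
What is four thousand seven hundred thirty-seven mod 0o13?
Convert four thousand seven hundred thirty-seven (English words) → 4×1000 + 7×100 + 37 = 4737 (decimal)
Convert 0o13 (octal) → 1×8 + 3 = 11 (decimal)
Compute 4737 mod 11 = 7
7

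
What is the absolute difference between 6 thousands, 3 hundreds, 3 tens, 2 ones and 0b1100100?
Convert 6 thousands, 3 hundreds, 3 tens, 2 ones (place-value notation) → 6×1000 + 3×100 + 3×10 + 2 = 6332 (decimal)
Convert 0b1100100 (binary) → 64 + 32 + 4 = 100 (decimal)
Compute |6332 - 100| = 6232
6232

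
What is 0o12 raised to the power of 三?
Convert 0o12 (octal) → 1×8 + 2 = 10 (decimal)
Convert 三 (Chinese numeral) → 3 (decimal)
Compute 10 ^ 3 = 1000
1000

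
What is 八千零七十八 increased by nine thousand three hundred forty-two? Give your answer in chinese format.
Convert 八千零七十八 (Chinese numeral) → 8×1000 + 7×10 + 8 = 8078 (decimal)
Convert nine thousand three hundred forty-two (English words) → 9×1000 + 3×100 + 42 = 9342 (decimal)
Compute 8078 + 9342 = 17420
Convert 17420 (decimal) → 17420 = 1×10000 + 7×1000 + 4×100 + 2×10 → 一万七千四百二十 (Chinese numeral)
一万七千四百二十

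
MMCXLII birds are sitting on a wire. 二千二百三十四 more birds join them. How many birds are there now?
Convert MMCXLII (Roman numeral) → 1000 + 1000 + 100 + 40 + 1 + 1 = 2142 (decimal)
Convert 二千二百三十四 (Chinese numeral) → 2×1000 + 2×100 + 3×10 + 4 = 2234 (decimal)
Compute 2142 + 2234 = 4376
4376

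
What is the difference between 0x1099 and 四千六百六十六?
Convert 0x1099 (hexadecimal) → 1×4096 + 9×16 + 9 = 4249 (decimal)
Convert 四千六百六十六 (Chinese numeral) → 4×1000 + 6×100 + 6×10 + 6 = 4666 (decimal)
Difference: |4249 - 4666| = 417
417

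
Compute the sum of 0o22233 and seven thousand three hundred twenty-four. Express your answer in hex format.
Convert 0o22233 (octal) → 2×4096 + 2×512 + 2×64 + 3×8 + 3 = 9371 (decimal)
Convert seven thousand three hundred twenty-four (English words) → 7×1000 + 3×100 + 24 = 7324 (decimal)
Compute 9371 + 7324 = 16695
Convert 16695 (decimal) → 16695 = 4×4096 + 1×256 + 3×16 + 7 → 0x4137 (hexadecimal)
0x4137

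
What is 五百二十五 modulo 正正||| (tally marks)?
Convert 五百二十五 (Chinese numeral) → 5×100 + 2×10 + 5 = 525 (decimal)
Convert 正正||| (tally marks) → 5 + 5 + 3 = 13 (decimal)
Compute 525 mod 13 = 5
5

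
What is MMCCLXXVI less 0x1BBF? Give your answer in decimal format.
Convert MMCCLXXVI (Roman numeral) → 1000 + 1000 + 100 + 100 + 50 + 10 + 10 + 5 + 1 = 2276 (decimal)
Convert 0x1BBF (hexadecimal) → 1×4096 + 11×256 + 11×16 + 15 = 7103 (decimal)
Compute 2276 - 7103 = -4827
-4827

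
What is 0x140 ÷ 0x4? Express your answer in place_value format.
Convert 0x140 (hexadecimal) → 1×256 + 4×16 = 320 (decimal)
Convert 0x4 (hexadecimal) → 4 (decimal)
Compute 320 ÷ 4 = 80
Convert 80 (decimal) → 80 = 8×10 → 8 tens (place-value notation)
8 tens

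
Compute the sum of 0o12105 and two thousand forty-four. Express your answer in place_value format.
Convert 0o12105 (octal) → 1×4096 + 2×512 + 1×64 + 5 = 5189 (decimal)
Convert two thousand forty-four (English words) → 2×1000 + 44 = 2044 (decimal)
Compute 5189 + 2044 = 7233
Convert 7233 (decimal) → 7233 = 7×1000 + 2×100 + 3×10 + 3 → 7 thousands, 2 hundreds, 3 tens, 3 ones (place-value notation)
7 thousands, 2 hundreds, 3 tens, 3 ones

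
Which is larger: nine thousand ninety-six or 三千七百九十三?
Convert nine thousand ninety-six (English words) → 9×1000 + 96 = 9096 (decimal)
Convert 三千七百九十三 (Chinese numeral) → 3×1000 + 7×100 + 9×10 + 3 = 3793 (decimal)
Compare 9096 vs 3793: larger = 9096
9096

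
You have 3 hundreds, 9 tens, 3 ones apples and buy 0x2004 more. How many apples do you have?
Convert 3 hundreds, 9 tens, 3 ones (place-value notation) → 3×100 + 9×10 + 3 = 393 (decimal)
Convert 0x2004 (hexadecimal) → 2×4096 + 4 = 8196 (decimal)
Compute 393 + 8196 = 8589
8589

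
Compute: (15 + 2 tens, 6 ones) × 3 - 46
Convert 2 tens, 6 ones (place-value notation) → 2×10 + 6 = 26 (decimal)
Expression in decimal: (15 + 26) × 3 - 46
Parentheses first: 15 + 26 = 41
Multiply: 41 × 3 = 123
Subtract: 123 - 46 = 77
77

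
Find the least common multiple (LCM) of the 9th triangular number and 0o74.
Convert the 9th triangular number (triangular index) → 9×10/2 = 45 (decimal)
Convert 0o74 (octal) → 7×8 + 4 = 60 (decimal)
Compute lcm(45, 60) = 180
180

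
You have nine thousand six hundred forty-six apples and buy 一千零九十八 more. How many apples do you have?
Convert nine thousand six hundred forty-six (English words) → 9×1000 + 6×100 + 46 = 9646 (decimal)
Convert 一千零九十八 (Chinese numeral) → 1×1000 + 9×10 + 8 = 1098 (decimal)
Compute 9646 + 1098 = 10744
10744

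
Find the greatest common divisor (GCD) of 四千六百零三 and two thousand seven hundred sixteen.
Convert 四千六百零三 (Chinese numeral) → 4×1000 + 6×100 + 3 = 4603 (decimal)
Convert two thousand seven hundred sixteen (English words) → 2×1000 + 7×100 + 16 = 2716 (decimal)
Compute gcd(4603, 2716) = 1
1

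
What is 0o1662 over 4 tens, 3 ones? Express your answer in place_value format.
Convert 0o1662 (octal) → 1×512 + 6×64 + 6×8 + 2 = 946 (decimal)
Convert 4 tens, 3 ones (place-value notation) → 4×10 + 3 = 43 (decimal)
Compute 946 ÷ 43 = 22
Convert 22 (decimal) → 22 = 2×10 + 2 → 2 tens, 2 ones (place-value notation)
2 tens, 2 ones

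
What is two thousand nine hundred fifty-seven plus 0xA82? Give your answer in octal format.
Convert two thousand nine hundred fifty-seven (English words) → 2×1000 + 9×100 + 57 = 2957 (decimal)
Convert 0xA82 (hexadecimal) → 10×256 + 8×16 + 2 = 2690 (decimal)
Compute 2957 + 2690 = 5647
Convert 5647 (decimal) → 5647 = 1×4096 + 3×512 + 1×8 + 7 → 0o13017 (octal)
0o13017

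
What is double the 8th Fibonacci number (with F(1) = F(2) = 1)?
The 8th Fibonacci number (with F(1) = F(2) = 1): 1, 1, 2, 3, 5, 8, 13, 21 → 21
Compute 21 × 2 = 42
42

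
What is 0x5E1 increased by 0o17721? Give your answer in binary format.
Convert 0x5E1 (hexadecimal) → 5×256 + 14×16 + 1 = 1505 (decimal)
Convert 0o17721 (octal) → 1×4096 + 7×512 + 7×64 + 2×8 + 1 = 8145 (decimal)
Compute 1505 + 8145 = 9650
Convert 9650 (decimal) → 9650 = 8192 + 1024 + 256 + 128 + 32 + 16 + 2 → 0b10010110110010 (binary)
0b10010110110010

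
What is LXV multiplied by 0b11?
Convert LXV (Roman numeral) → 50 + 10 + 5 = 65 (decimal)
Convert 0b11 (binary) → 2 + 1 = 3 (decimal)
Compute 65 × 3 = 195
195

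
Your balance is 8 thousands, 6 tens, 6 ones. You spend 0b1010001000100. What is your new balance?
Convert 8 thousands, 6 tens, 6 ones (place-value notation) → 8×1000 + 6×10 + 6 = 8066 (decimal)
Convert 0b1010001000100 (binary) → 4096 + 1024 + 64 + 4 = 5188 (decimal)
Compute 8066 - 5188 = 2878
2878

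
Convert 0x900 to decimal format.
Convert 0x900 (hexadecimal) → 9×256 = 2304 (decimal)
2304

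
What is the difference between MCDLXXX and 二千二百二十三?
Convert MCDLXXX (Roman numeral) → 1000 + 400 + 50 + 10 + 10 + 10 = 1480 (decimal)
Convert 二千二百二十三 (Chinese numeral) → 2×1000 + 2×100 + 2×10 + 3 = 2223 (decimal)
Difference: |1480 - 2223| = 743
743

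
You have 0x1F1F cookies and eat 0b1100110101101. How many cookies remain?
Convert 0x1F1F (hexadecimal) → 1×4096 + 15×256 + 1×16 + 15 = 7967 (decimal)
Convert 0b1100110101101 (binary) → 4096 + 2048 + 256 + 128 + 32 + 8 + 4 + 1 = 6573 (decimal)
Compute 7967 - 6573 = 1394
1394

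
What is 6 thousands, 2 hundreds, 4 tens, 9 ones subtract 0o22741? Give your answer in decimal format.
Convert 6 thousands, 2 hundreds, 4 tens, 9 ones (place-value notation) → 6×1000 + 2×100 + 4×10 + 9 = 6249 (decimal)
Convert 0o22741 (octal) → 2×4096 + 2×512 + 7×64 + 4×8 + 1 = 9697 (decimal)
Compute 6249 - 9697 = -3448
-3448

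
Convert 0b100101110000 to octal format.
Convert 0b100101110000 (binary) → 2048 + 256 + 64 + 32 + 16 = 2416 (decimal)
Convert 2416 (decimal) → 2416 = 4×512 + 5×64 + 6×8 → 0o4560 (octal)
0o4560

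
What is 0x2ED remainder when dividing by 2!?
Convert 0x2ED (hexadecimal) → 2×256 + 14×16 + 13 = 749 (decimal)
Convert 2! (factorial) → 2 (decimal)
Compute 749 mod 2 = 1
1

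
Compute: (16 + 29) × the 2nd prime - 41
Convert the 2nd prime (prime index) → 3 (decimal)
Expression in decimal: (16 + 29) × 3 - 41
Parentheses first: 16 + 29 = 45
Multiply: 45 × 3 = 135
Subtract: 135 - 41 = 94
94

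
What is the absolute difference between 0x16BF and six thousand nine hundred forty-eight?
Convert 0x16BF (hexadecimal) → 1×4096 + 6×256 + 11×16 + 15 = 5823 (decimal)
Convert six thousand nine hundred forty-eight (English words) → 6×1000 + 9×100 + 48 = 6948 (decimal)
Compute |5823 - 6948| = 1125
1125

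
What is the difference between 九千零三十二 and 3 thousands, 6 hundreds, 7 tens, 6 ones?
Convert 九千零三十二 (Chinese numeral) → 9×1000 + 3×10 + 2 = 9032 (decimal)
Convert 3 thousands, 6 hundreds, 7 tens, 6 ones (place-value notation) → 3×1000 + 6×100 + 7×10 + 6 = 3676 (decimal)
Difference: |9032 - 3676| = 5356
5356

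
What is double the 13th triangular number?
The 13th triangular number = 13×14/2 = 91
Compute 91 × 2 = 182
182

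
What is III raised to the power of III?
Convert III (Roman numeral) → 1 + 1 + 1 = 3 (decimal)
Convert III (Roman numeral) → 1 + 1 + 1 = 3 (decimal)
Compute 3 ^ 3 = 27
27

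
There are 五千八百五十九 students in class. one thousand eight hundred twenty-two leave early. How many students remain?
Convert 五千八百五十九 (Chinese numeral) → 5×1000 + 8×100 + 5×10 + 9 = 5859 (decimal)
Convert one thousand eight hundred twenty-two (English words) → 1×1000 + 8×100 + 22 = 1822 (decimal)
Compute 5859 - 1822 = 4037
4037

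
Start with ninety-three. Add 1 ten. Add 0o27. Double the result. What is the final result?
Convert ninety-three (English words) → 93 (decimal)
Start: 93
Convert 1 ten (place-value notation) → 1×10 = 10 (decimal)
93 + 10 = 103
Convert 0o27 (octal) → 2×8 + 7 = 23 (decimal)
103 + 23 = 126
126 × 2 = 252
252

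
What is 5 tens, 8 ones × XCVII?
Convert 5 tens, 8 ones (place-value notation) → 5×10 + 8 = 58 (decimal)
Convert XCVII (Roman numeral) → 90 + 5 + 1 + 1 = 97 (decimal)
Compute 58 × 97 = 5626
5626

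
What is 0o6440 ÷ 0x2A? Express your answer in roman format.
Convert 0o6440 (octal) → 6×512 + 4×64 + 4×8 = 3360 (decimal)
Convert 0x2A (hexadecimal) → 2×16 + 10 = 42 (decimal)
Compute 3360 ÷ 42 = 80
Convert 80 (decimal) → 80 = 50 + 10 + 10 + 10 → LXXX (Roman numeral)
LXXX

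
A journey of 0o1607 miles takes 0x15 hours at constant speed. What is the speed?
Convert 0o1607 (octal) → 1×512 + 6×64 + 7 = 903 (decimal)
Convert 0x15 (hexadecimal) → 1×16 + 5 = 21 (decimal)
Compute 903 ÷ 21 = 43
43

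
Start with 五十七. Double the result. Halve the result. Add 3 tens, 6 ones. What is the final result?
Convert 五十七 (Chinese numeral) → 5×10 + 7 = 57 (decimal)
Start: 57
57 × 2 = 114
114 ÷ 2 = 57
Convert 3 tens, 6 ones (place-value notation) → 3×10 + 6 = 36 (decimal)
57 + 36 = 93
93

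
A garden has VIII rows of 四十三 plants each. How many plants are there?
Convert 四十三 (Chinese numeral) → 4×10 + 3 = 43 (decimal)
Convert VIII (Roman numeral) → 5 + 1 + 1 + 1 = 8 (decimal)
Compute 43 × 8 = 344
344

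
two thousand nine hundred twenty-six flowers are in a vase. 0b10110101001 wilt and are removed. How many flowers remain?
Convert two thousand nine hundred twenty-six (English words) → 2×1000 + 9×100 + 26 = 2926 (decimal)
Convert 0b10110101001 (binary) → 1024 + 256 + 128 + 32 + 8 + 1 = 1449 (decimal)
Compute 2926 - 1449 = 1477
1477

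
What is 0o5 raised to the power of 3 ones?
Convert 0o5 (octal) → 5 (decimal)
Convert 3 ones (place-value notation) → 3 (decimal)
Compute 5 ^ 3 = 125
125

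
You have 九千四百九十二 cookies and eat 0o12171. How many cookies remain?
Convert 九千四百九十二 (Chinese numeral) → 9×1000 + 4×100 + 9×10 + 2 = 9492 (decimal)
Convert 0o12171 (octal) → 1×4096 + 2×512 + 1×64 + 7×8 + 1 = 5241 (decimal)
Compute 9492 - 5241 = 4251
4251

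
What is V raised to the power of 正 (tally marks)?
Convert V (Roman numeral) → 5 (decimal)
Convert 正 (tally marks) → 5 (decimal)
Compute 5 ^ 5 = 3125
3125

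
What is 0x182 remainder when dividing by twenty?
Convert 0x182 (hexadecimal) → 1×256 + 8×16 + 2 = 386 (decimal)
Convert twenty (English words) → 20 (decimal)
Compute 386 mod 20 = 6
6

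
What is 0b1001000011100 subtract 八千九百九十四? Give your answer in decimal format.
Convert 0b1001000011100 (binary) → 4096 + 512 + 16 + 8 + 4 = 4636 (decimal)
Convert 八千九百九十四 (Chinese numeral) → 8×1000 + 9×100 + 9×10 + 4 = 8994 (decimal)
Compute 4636 - 8994 = -4358
-4358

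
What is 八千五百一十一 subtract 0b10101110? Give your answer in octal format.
Convert 八千五百一十一 (Chinese numeral) → 8×1000 + 5×100 + 1×10 + 1 = 8511 (decimal)
Convert 0b10101110 (binary) → 128 + 32 + 8 + 4 + 2 = 174 (decimal)
Compute 8511 - 174 = 8337
Convert 8337 (decimal) → 8337 = 2×4096 + 2×64 + 2×8 + 1 → 0o20221 (octal)
0o20221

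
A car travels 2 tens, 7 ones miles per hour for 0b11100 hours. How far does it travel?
Convert 2 tens, 7 ones (place-value notation) → 2×10 + 7 = 27 (decimal)
Convert 0b11100 (binary) → 16 + 8 + 4 = 28 (decimal)
Compute 27 × 28 = 756
756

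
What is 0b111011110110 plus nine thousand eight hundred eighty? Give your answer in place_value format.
Convert 0b111011110110 (binary) → 2048 + 1024 + 512 + 128 + 64 + 32 + 16 + 4 + 2 = 3830 (decimal)
Convert nine thousand eight hundred eighty (English words) → 9×1000 + 8×100 + 80 = 9880 (decimal)
Compute 3830 + 9880 = 13710
Convert 13710 (decimal) → 13710 = 13×1000 + 7×100 + 1×10 → 13 thousands, 7 hundreds, 1 ten (place-value notation)
13 thousands, 7 hundreds, 1 ten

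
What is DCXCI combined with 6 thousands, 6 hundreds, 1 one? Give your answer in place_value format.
Convert DCXCI (Roman numeral) → 500 + 100 + 90 + 1 = 691 (decimal)
Convert 6 thousands, 6 hundreds, 1 one (place-value notation) → 6×1000 + 6×100 + 1 = 6601 (decimal)
Compute 691 + 6601 = 7292
Convert 7292 (decimal) → 7292 = 7×1000 + 2×100 + 9×10 + 2 → 7 thousands, 2 hundreds, 9 tens, 2 ones (place-value notation)
7 thousands, 2 hundreds, 9 tens, 2 ones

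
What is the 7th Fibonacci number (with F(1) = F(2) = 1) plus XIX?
The 7th Fibonacci number (with F(1) = F(2) = 1): 1, 1, 2, 3, 5, 8, 13 → 13
Convert XIX (Roman numeral) → 10 + 9 = 19 (decimal)
Compute 13 + 19 = 32
32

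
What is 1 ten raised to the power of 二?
Convert 1 ten (place-value notation) → 1×10 = 10 (decimal)
Convert 二 (Chinese numeral) → 2 (decimal)
Compute 10 ^ 2 = 100
100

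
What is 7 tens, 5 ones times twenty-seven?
Convert 7 tens, 5 ones (place-value notation) → 7×10 + 5 = 75 (decimal)
Convert twenty-seven (English words) → 27 (decimal)
Compute 75 × 27 = 2025
2025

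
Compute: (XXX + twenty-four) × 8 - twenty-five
Convert XXX (Roman numeral) → 10 + 10 + 10 = 30 (decimal)
Convert twenty-four (English words) → 24 (decimal)
Convert twenty-five (English words) → 25 (decimal)
Expression in decimal: (30 + 24) × 8 - 25
Parentheses first: 30 + 24 = 54
Multiply: 54 × 8 = 432
Subtract: 432 - 25 = 407
407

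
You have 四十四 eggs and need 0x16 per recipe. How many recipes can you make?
Convert 四十四 (Chinese numeral) → 4×10 + 4 = 44 (decimal)
Convert 0x16 (hexadecimal) → 1×16 + 6 = 22 (decimal)
Compute 44 ÷ 22 = 2
2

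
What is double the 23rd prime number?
The 23rd prime number = 83
Compute 83 × 2 = 166
166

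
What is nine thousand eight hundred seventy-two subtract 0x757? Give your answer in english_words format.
Convert nine thousand eight hundred seventy-two (English words) → 9×1000 + 8×100 + 72 = 9872 (decimal)
Convert 0x757 (hexadecimal) → 7×256 + 5×16 + 7 = 1879 (decimal)
Compute 9872 - 1879 = 7993
Convert 7993 (decimal) → 7993 = 7×1000 + 9×100 + 93 → seven thousand nine hundred ninety-three (English words)
seven thousand nine hundred ninety-three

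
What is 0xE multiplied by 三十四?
Convert 0xE (hexadecimal) → 14 (decimal)
Convert 三十四 (Chinese numeral) → 3×10 + 4 = 34 (decimal)
Compute 14 × 34 = 476
476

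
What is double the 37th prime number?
The 37th prime number = 157
Compute 157 × 2 = 314
314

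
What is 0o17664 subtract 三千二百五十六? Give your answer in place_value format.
Convert 0o17664 (octal) → 1×4096 + 7×512 + 6×64 + 6×8 + 4 = 8116 (decimal)
Convert 三千二百五十六 (Chinese numeral) → 3×1000 + 2×100 + 5×10 + 6 = 3256 (decimal)
Compute 8116 - 3256 = 4860
Convert 4860 (decimal) → 4860 = 4×1000 + 8×100 + 6×10 → 4 thousands, 8 hundreds, 6 tens (place-value notation)
4 thousands, 8 hundreds, 6 tens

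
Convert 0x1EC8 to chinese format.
Convert 0x1EC8 (hexadecimal) → 1×4096 + 14×256 + 12×16 + 8 = 7880 (decimal)
Convert 7880 (decimal) → 7880 = 7×1000 + 8×100 + 8×10 → 七千八百八十 (Chinese numeral)
七千八百八十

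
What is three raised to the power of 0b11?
Convert three (English words) → 3 (decimal)
Convert 0b11 (binary) → 2 + 1 = 3 (decimal)
Compute 3 ^ 3 = 27
27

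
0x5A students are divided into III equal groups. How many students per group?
Convert 0x5A (hexadecimal) → 5×16 + 10 = 90 (decimal)
Convert III (Roman numeral) → 1 + 1 + 1 = 3 (decimal)
Compute 90 ÷ 3 = 30
30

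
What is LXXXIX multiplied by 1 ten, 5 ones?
Convert LXXXIX (Roman numeral) → 50 + 10 + 10 + 10 + 9 = 89 (decimal)
Convert 1 ten, 5 ones (place-value notation) → 1×10 + 5 = 15 (decimal)
Compute 89 × 15 = 1335
1335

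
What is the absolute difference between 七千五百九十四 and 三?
Convert 七千五百九十四 (Chinese numeral) → 7×1000 + 5×100 + 9×10 + 4 = 7594 (decimal)
Convert 三 (Chinese numeral) → 3 (decimal)
Compute |7594 - 3| = 7591
7591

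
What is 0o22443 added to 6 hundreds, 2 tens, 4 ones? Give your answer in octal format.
Convert 0o22443 (octal) → 2×4096 + 2×512 + 4×64 + 4×8 + 3 = 9507 (decimal)
Convert 6 hundreds, 2 tens, 4 ones (place-value notation) → 6×100 + 2×10 + 4 = 624 (decimal)
Compute 9507 + 624 = 10131
Convert 10131 (decimal) → 10131 = 2×4096 + 3×512 + 6×64 + 2×8 + 3 → 0o23623 (octal)
0o23623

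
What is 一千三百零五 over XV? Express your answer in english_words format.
Convert 一千三百零五 (Chinese numeral) → 1×1000 + 3×100 + 5 = 1305 (decimal)
Convert XV (Roman numeral) → 10 + 5 = 15 (decimal)
Compute 1305 ÷ 15 = 87
Convert 87 (decimal) → eighty-seven (English words)
eighty-seven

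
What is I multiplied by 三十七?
Convert I (Roman numeral) → 1 (decimal)
Convert 三十七 (Chinese numeral) → 3×10 + 7 = 37 (decimal)
Compute 1 × 37 = 37
37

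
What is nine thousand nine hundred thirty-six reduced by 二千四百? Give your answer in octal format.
Convert nine thousand nine hundred thirty-six (English words) → 9×1000 + 9×100 + 36 = 9936 (decimal)
Convert 二千四百 (Chinese numeral) → 2×1000 + 4×100 = 2400 (decimal)
Compute 9936 - 2400 = 7536
Convert 7536 (decimal) → 7536 = 1×4096 + 6×512 + 5×64 + 6×8 → 0o16560 (octal)
0o16560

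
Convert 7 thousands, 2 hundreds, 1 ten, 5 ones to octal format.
Convert 7 thousands, 2 hundreds, 1 ten, 5 ones (place-value notation) → 7×1000 + 2×100 + 1×10 + 5 = 7215 (decimal)
Convert 7215 (decimal) → 7215 = 1×4096 + 6×512 + 5×8 + 7 → 0o16057 (octal)
0o16057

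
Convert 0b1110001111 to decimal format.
Convert 0b1110001111 (binary) → 512 + 256 + 128 + 8 + 4 + 2 + 1 = 911 (decimal)
911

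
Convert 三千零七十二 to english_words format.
Convert 三千零七十二 (Chinese numeral) → 3×1000 + 7×10 + 2 = 3072 (decimal)
Convert 3072 (decimal) → 3072 = 3×1000 + 72 → three thousand seventy-two (English words)
three thousand seventy-two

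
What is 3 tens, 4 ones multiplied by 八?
Convert 3 tens, 4 ones (place-value notation) → 3×10 + 4 = 34 (decimal)
Convert 八 (Chinese numeral) → 8 (decimal)
Compute 34 × 8 = 272
272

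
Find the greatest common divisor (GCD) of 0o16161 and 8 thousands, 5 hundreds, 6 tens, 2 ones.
Convert 0o16161 (octal) → 1×4096 + 6×512 + 1×64 + 6×8 + 1 = 7281 (decimal)
Convert 8 thousands, 5 hundreds, 6 tens, 2 ones (place-value notation) → 8×1000 + 5×100 + 6×10 + 2 = 8562 (decimal)
Compute gcd(7281, 8562) = 3
3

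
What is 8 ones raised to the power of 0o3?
Convert 8 ones (place-value notation) → 8 (decimal)
Convert 0o3 (octal) → 3 (decimal)
Compute 8 ^ 3 = 512
512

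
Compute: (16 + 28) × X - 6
Convert X (Roman numeral) → 10 (decimal)
Expression in decimal: (16 + 28) × 10 - 6
Parentheses first: 16 + 28 = 44
Multiply: 44 × 10 = 440
Subtract: 440 - 6 = 434
434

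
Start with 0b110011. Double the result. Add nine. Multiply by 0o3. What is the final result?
Convert 0b110011 (binary) → 32 + 16 + 2 + 1 = 51 (decimal)
Start: 51
51 × 2 = 102
Convert nine (English words) → 9 (decimal)
102 + 9 = 111
Convert 0o3 (octal) → 3 (decimal)
111 × 3 = 333
333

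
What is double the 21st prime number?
The 21st prime number = 73
Compute 73 × 2 = 146
146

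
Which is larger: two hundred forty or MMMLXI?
Convert two hundred forty (English words) → 2×100 + 40 = 240 (decimal)
Convert MMMLXI (Roman numeral) → 1000 + 1000 + 1000 + 50 + 10 + 1 = 3061 (decimal)
Compare 240 vs 3061: larger = 3061
3061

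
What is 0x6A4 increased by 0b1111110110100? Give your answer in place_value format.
Convert 0x6A4 (hexadecimal) → 6×256 + 10×16 + 4 = 1700 (decimal)
Convert 0b1111110110100 (binary) → 4096 + 2048 + 1024 + 512 + 256 + 128 + 32 + 16 + 4 = 8116 (decimal)
Compute 1700 + 8116 = 9816
Convert 9816 (decimal) → 9816 = 9×1000 + 8×100 + 1×10 + 6 → 9 thousands, 8 hundreds, 1 ten, 6 ones (place-value notation)
9 thousands, 8 hundreds, 1 ten, 6 ones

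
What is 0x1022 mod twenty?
Convert 0x1022 (hexadecimal) → 1×4096 + 2×16 + 2 = 4130 (decimal)
Convert twenty (English words) → 20 (decimal)
Compute 4130 mod 20 = 10
10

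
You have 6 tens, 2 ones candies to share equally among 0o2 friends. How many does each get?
Convert 6 tens, 2 ones (place-value notation) → 6×10 + 2 = 62 (decimal)
Convert 0o2 (octal) → 2 (decimal)
Compute 62 ÷ 2 = 31
31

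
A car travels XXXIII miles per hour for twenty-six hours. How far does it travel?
Convert XXXIII (Roman numeral) → 10 + 10 + 10 + 1 + 1 + 1 = 33 (decimal)
Convert twenty-six (English words) → 26 (decimal)
Compute 33 × 26 = 858
858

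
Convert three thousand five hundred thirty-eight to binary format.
Convert three thousand five hundred thirty-eight (English words) → 3×1000 + 5×100 + 38 = 3538 (decimal)
Convert 3538 (decimal) → 3538 = 2048 + 1024 + 256 + 128 + 64 + 16 + 2 → 0b110111010010 (binary)
0b110111010010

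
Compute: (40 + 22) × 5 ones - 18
Convert 5 ones (place-value notation) → 5 (decimal)
Expression in decimal: (40 + 22) × 5 - 18
Parentheses first: 40 + 22 = 62
Multiply: 62 × 5 = 310
Subtract: 310 - 18 = 292
292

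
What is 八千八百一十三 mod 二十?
Convert 八千八百一十三 (Chinese numeral) → 8×1000 + 8×100 + 1×10 + 3 = 8813 (decimal)
Convert 二十 (Chinese numeral) → 2×10 = 20 (decimal)
Compute 8813 mod 20 = 13
13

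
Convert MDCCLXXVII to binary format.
Convert MDCCLXXVII (Roman numeral) → 1000 + 500 + 100 + 100 + 50 + 10 + 10 + 5 + 1 + 1 = 1777 (decimal)
Convert 1777 (decimal) → 1777 = 1024 + 512 + 128 + 64 + 32 + 16 + 1 → 0b11011110001 (binary)
0b11011110001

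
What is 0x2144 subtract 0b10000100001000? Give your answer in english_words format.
Convert 0x2144 (hexadecimal) → 2×4096 + 1×256 + 4×16 + 4 = 8516 (decimal)
Convert 0b10000100001000 (binary) → 8192 + 256 + 8 = 8456 (decimal)
Compute 8516 - 8456 = 60
Convert 60 (decimal) → sixty (English words)
sixty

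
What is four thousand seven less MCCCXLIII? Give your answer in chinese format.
Convert four thousand seven (English words) → 4×1000 + 7 = 4007 (decimal)
Convert MCCCXLIII (Roman numeral) → 1000 + 100 + 100 + 100 + 40 + 1 + 1 + 1 = 1343 (decimal)
Compute 4007 - 1343 = 2664
Convert 2664 (decimal) → 2664 = 2×1000 + 6×100 + 6×10 + 4 → 二千六百六十四 (Chinese numeral)
二千六百六十四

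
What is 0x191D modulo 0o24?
Convert 0x191D (hexadecimal) → 1×4096 + 9×256 + 1×16 + 13 = 6429 (decimal)
Convert 0o24 (octal) → 2×8 + 4 = 20 (decimal)
Compute 6429 mod 20 = 9
9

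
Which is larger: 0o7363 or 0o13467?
Convert 0o7363 (octal) → 7×512 + 3×64 + 6×8 + 3 = 3827 (decimal)
Convert 0o13467 (octal) → 1×4096 + 3×512 + 4×64 + 6×8 + 7 = 5943 (decimal)
Compare 3827 vs 5943: larger = 5943
5943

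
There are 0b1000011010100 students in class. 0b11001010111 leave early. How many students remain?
Convert 0b1000011010100 (binary) → 4096 + 128 + 64 + 16 + 4 = 4308 (decimal)
Convert 0b11001010111 (binary) → 1024 + 512 + 64 + 16 + 4 + 2 + 1 = 1623 (decimal)
Compute 4308 - 1623 = 2685
2685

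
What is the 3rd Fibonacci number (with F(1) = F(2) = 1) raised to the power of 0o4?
Convert the 3rd Fibonacci number (with F(1) = F(2) = 1) (Fibonacci index) → 1, 1, 2 → 2 (decimal)
Convert 0o4 (octal) → 4 (decimal)
Compute 2 ^ 4 = 16
16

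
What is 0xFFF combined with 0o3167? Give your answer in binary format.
Convert 0xFFF (hexadecimal) → 15×256 + 15×16 + 15 = 4095 (decimal)
Convert 0o3167 (octal) → 3×512 + 1×64 + 6×8 + 7 = 1655 (decimal)
Compute 4095 + 1655 = 5750
Convert 5750 (decimal) → 5750 = 4096 + 1024 + 512 + 64 + 32 + 16 + 4 + 2 → 0b1011001110110 (binary)
0b1011001110110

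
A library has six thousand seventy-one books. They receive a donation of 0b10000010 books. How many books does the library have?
Convert six thousand seventy-one (English words) → 6×1000 + 71 = 6071 (decimal)
Convert 0b10000010 (binary) → 128 + 2 = 130 (decimal)
Compute 6071 + 130 = 6201
6201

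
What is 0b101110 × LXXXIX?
Convert 0b101110 (binary) → 32 + 8 + 4 + 2 = 46 (decimal)
Convert LXXXIX (Roman numeral) → 50 + 10 + 10 + 10 + 9 = 89 (decimal)
Compute 46 × 89 = 4094
4094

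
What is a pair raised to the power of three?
Convert a pair (colloquial) → 2 (decimal)
Convert three (English words) → 3 (decimal)
Compute 2 ^ 3 = 8
8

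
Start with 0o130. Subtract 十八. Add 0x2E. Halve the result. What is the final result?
Convert 0o130 (octal) → 1×64 + 3×8 = 88 (decimal)
Start: 88
Convert 十八 (Chinese numeral) → 1×10 + 8 = 18 (decimal)
88 - 18 = 70
Convert 0x2E (hexadecimal) → 2×16 + 14 = 46 (decimal)
70 + 46 = 116
116 ÷ 2 = 58
58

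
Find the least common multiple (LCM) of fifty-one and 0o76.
Convert fifty-one (English words) → 51 (decimal)
Convert 0o76 (octal) → 7×8 + 6 = 62 (decimal)
Compute lcm(51, 62) = 3162
3162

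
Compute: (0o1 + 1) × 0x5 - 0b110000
Convert 0o1 (octal) → 1 (decimal)
Convert 0x5 (hexadecimal) → 5 (decimal)
Convert 0b110000 (binary) → 32 + 16 = 48 (decimal)
Expression in decimal: (1 + 1) × 5 - 48
Parentheses first: 1 + 1 = 2
Multiply: 2 × 5 = 10
Subtract: 10 - 48 = -38
-38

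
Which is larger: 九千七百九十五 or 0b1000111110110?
Convert 九千七百九十五 (Chinese numeral) → 9×1000 + 7×100 + 9×10 + 5 = 9795 (decimal)
Convert 0b1000111110110 (binary) → 4096 + 256 + 128 + 64 + 32 + 16 + 4 + 2 = 4598 (decimal)
Compare 9795 vs 4598: larger = 9795
9795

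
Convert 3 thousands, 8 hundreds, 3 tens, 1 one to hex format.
Convert 3 thousands, 8 hundreds, 3 tens, 1 one (place-value notation) → 3×1000 + 8×100 + 3×10 + 1 = 3831 (decimal)
Convert 3831 (decimal) → 3831 = 14×256 + 15×16 + 7 → 0xEF7 (hexadecimal)
0xEF7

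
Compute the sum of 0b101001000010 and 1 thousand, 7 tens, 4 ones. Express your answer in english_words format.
Convert 0b101001000010 (binary) → 2048 + 512 + 64 + 2 = 2626 (decimal)
Convert 1 thousand, 7 tens, 4 ones (place-value notation) → 1×1000 + 7×10 + 4 = 1074 (decimal)
Compute 2626 + 1074 = 3700
Convert 3700 (decimal) → 3700 = 3×1000 + 7×100 → three thousand seven hundred (English words)
three thousand seven hundred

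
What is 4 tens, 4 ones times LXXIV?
Convert 4 tens, 4 ones (place-value notation) → 4×10 + 4 = 44 (decimal)
Convert LXXIV (Roman numeral) → 50 + 10 + 10 + 4 = 74 (decimal)
Compute 44 × 74 = 3256
3256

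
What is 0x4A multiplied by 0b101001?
Convert 0x4A (hexadecimal) → 4×16 + 10 = 74 (decimal)
Convert 0b101001 (binary) → 32 + 8 + 1 = 41 (decimal)
Compute 74 × 41 = 3034
3034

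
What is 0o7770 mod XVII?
Convert 0o7770 (octal) → 7×512 + 7×64 + 7×8 = 4088 (decimal)
Convert XVII (Roman numeral) → 10 + 5 + 1 + 1 = 17 (decimal)
Compute 4088 mod 17 = 8
8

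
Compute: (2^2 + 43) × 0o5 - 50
Convert 2^2 (power) → 4 (decimal)
Convert 0o5 (octal) → 5 (decimal)
Expression in decimal: (4 + 43) × 5 - 50
Parentheses first: 4 + 43 = 47
Multiply: 47 × 5 = 235
Subtract: 235 - 50 = 185
185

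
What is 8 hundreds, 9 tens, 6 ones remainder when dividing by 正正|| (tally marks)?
Convert 8 hundreds, 9 tens, 6 ones (place-value notation) → 8×100 + 9×10 + 6 = 896 (decimal)
Convert 正正|| (tally marks) → 5 + 5 + 2 = 12 (decimal)
Compute 896 mod 12 = 8
8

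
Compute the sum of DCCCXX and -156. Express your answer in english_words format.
Convert DCCCXX (Roman numeral) → 500 + 100 + 100 + 100 + 10 + 10 = 820 (decimal)
Compute 820 + -156 = 664
Convert 664 (decimal) → 664 = 6×100 + 64 → six hundred sixty-four (English words)
six hundred sixty-four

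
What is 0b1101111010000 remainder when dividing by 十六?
Convert 0b1101111010000 (binary) → 4096 + 2048 + 512 + 256 + 128 + 64 + 16 = 7120 (decimal)
Convert 十六 (Chinese numeral) → 1×10 + 6 = 16 (decimal)
Compute 7120 mod 16 = 0
0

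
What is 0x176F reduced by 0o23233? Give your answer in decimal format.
Convert 0x176F (hexadecimal) → 1×4096 + 7×256 + 6×16 + 15 = 5999 (decimal)
Convert 0o23233 (octal) → 2×4096 + 3×512 + 2×64 + 3×8 + 3 = 9883 (decimal)
Compute 5999 - 9883 = -3884
-3884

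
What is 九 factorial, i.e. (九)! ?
Convert 九 (Chinese numeral) → 9 (decimal)
Compute 9! = 362880
362880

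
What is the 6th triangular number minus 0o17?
The 6th triangular number = 6×7/2 = 21
Convert 0o17 (octal) → 1×8 + 7 = 15 (decimal)
Compute 21 - 15 = 6
6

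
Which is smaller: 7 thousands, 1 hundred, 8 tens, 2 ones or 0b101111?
Convert 7 thousands, 1 hundred, 8 tens, 2 ones (place-value notation) → 7×1000 + 1×100 + 8×10 + 2 = 7182 (decimal)
Convert 0b101111 (binary) → 32 + 8 + 4 + 2 + 1 = 47 (decimal)
Compare 7182 vs 47: smaller = 47
47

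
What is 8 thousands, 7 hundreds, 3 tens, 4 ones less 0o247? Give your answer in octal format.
Convert 8 thousands, 7 hundreds, 3 tens, 4 ones (place-value notation) → 8×1000 + 7×100 + 3×10 + 4 = 8734 (decimal)
Convert 0o247 (octal) → 2×64 + 4×8 + 7 = 167 (decimal)
Compute 8734 - 167 = 8567
Convert 8567 (decimal) → 8567 = 2×4096 + 5×64 + 6×8 + 7 → 0o20567 (octal)
0o20567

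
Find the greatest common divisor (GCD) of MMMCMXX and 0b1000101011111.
Convert MMMCMXX (Roman numeral) → 1000 + 1000 + 1000 + 900 + 10 + 10 = 3920 (decimal)
Convert 0b1000101011111 (binary) → 4096 + 256 + 64 + 16 + 8 + 4 + 2 + 1 = 4447 (decimal)
Compute gcd(3920, 4447) = 1
1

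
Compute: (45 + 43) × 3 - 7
Parentheses first: 45 + 43 = 88
Multiply: 88 × 3 = 264
Subtract: 264 - 7 = 257
257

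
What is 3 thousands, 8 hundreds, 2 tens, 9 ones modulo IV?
Convert 3 thousands, 8 hundreds, 2 tens, 9 ones (place-value notation) → 3×1000 + 8×100 + 2×10 + 9 = 3829 (decimal)
Convert IV (Roman numeral) → 4 (decimal)
Compute 3829 mod 4 = 1
1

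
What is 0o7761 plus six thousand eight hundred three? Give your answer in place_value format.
Convert 0o7761 (octal) → 7×512 + 7×64 + 6×8 + 1 = 4081 (decimal)
Convert six thousand eight hundred three (English words) → 6×1000 + 8×100 + 3 = 6803 (decimal)
Compute 4081 + 6803 = 10884
Convert 10884 (decimal) → 10884 = 10×1000 + 8×100 + 8×10 + 4 → 10 thousands, 8 hundreds, 8 tens, 4 ones (place-value notation)
10 thousands, 8 hundreds, 8 tens, 4 ones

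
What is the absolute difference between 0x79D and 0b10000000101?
Convert 0x79D (hexadecimal) → 7×256 + 9×16 + 13 = 1949 (decimal)
Convert 0b10000000101 (binary) → 1024 + 4 + 1 = 1029 (decimal)
Compute |1949 - 1029| = 920
920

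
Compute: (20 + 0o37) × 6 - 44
Convert 0o37 (octal) → 3×8 + 7 = 31 (decimal)
Expression in decimal: (20 + 31) × 6 - 44
Parentheses first: 20 + 31 = 51
Multiply: 51 × 6 = 306
Subtract: 306 - 44 = 262
262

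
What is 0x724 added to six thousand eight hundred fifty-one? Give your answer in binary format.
Convert 0x724 (hexadecimal) → 7×256 + 2×16 + 4 = 1828 (decimal)
Convert six thousand eight hundred fifty-one (English words) → 6×1000 + 8×100 + 51 = 6851 (decimal)
Compute 1828 + 6851 = 8679
Convert 8679 (decimal) → 8679 = 8192 + 256 + 128 + 64 + 32 + 4 + 2 + 1 → 0b10000111100111 (binary)
0b10000111100111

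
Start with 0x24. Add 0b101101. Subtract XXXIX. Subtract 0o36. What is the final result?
Convert 0x24 (hexadecimal) → 2×16 + 4 = 36 (decimal)
Start: 36
Convert 0b101101 (binary) → 32 + 8 + 4 + 1 = 45 (decimal)
36 + 45 = 81
Convert XXXIX (Roman numeral) → 10 + 10 + 10 + 9 = 39 (decimal)
81 - 39 = 42
Convert 0o36 (octal) → 3×8 + 6 = 30 (decimal)
42 - 30 = 12
12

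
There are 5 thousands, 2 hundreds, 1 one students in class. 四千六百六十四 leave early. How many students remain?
Convert 5 thousands, 2 hundreds, 1 one (place-value notation) → 5×1000 + 2×100 + 1 = 5201 (decimal)
Convert 四千六百六十四 (Chinese numeral) → 4×1000 + 6×100 + 6×10 + 4 = 4664 (decimal)
Compute 5201 - 4664 = 537
537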